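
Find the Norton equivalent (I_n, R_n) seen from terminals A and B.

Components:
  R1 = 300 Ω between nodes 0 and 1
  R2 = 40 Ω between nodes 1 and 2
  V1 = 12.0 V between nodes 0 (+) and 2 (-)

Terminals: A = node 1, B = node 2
Find the Thévenin equivalent first; then I_n = V_th/R_th and R_n = R_th.
Step 1 — V_th is the open-circuit voltage V_A - V_B (nothing connected across the terminals).
Nodal analysis, taking node 2 as the 0 V reference.
Source V1 fixes V_0 = 12 V.
KCL at each unknown node (sum of currents leaving = 0; resistances in Ω):
  Node 1: (V_1 - 12)/300 + (V_1 - 0)/40 = 0
Collecting terms: 0.02833 × V_1 = 0.04  =>  V_1 = 1.412 V
V_th = V_1 - V_2 = 1.412 - 0 = 1.412 V
Step 2 — R_th: zero the source — replace V1 by a short circuit (node 2 merges into node 0) — and find the resistance seen between A (node 1) and B (node 0).
Reduce the network between node 1 (A) and node 0 (B) by series/parallel combination:
  Rp1 = R1 ‖ R2 (parallel, both between nodes 0 and 1) = 1/(1/300 + 1/40) = 35.29 Ω
R_th = 35.29 Ω
I_n = V_th/R_th = 1.412/35.29 = 0.04 A, and R_n = R_th = 35.29 Ω

Final answer: I_n = 0.04 A, R_n = 35.29 Ω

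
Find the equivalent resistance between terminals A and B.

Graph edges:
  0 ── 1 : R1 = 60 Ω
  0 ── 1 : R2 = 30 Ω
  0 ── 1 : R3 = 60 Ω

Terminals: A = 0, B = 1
Reduce the network between node 0 (A) and node 1 (B) by series/parallel combination:
  Rp1 = R1 ‖ R2 ‖ R3 (parallel, all between nodes 0 and 1) = 1/(1/60 + 1/30 + 1/60) = 15 Ω
R_eq = 15 Ω

Final answer: 15 Ω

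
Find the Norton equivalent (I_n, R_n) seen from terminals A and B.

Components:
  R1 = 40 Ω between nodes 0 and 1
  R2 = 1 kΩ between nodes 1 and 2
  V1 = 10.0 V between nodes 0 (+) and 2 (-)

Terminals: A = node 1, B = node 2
Find the Thévenin equivalent first; then I_n = V_th/R_th and R_n = R_th.
Step 1 — V_th is the open-circuit voltage V_A - V_B (nothing connected across the terminals).
Nodal analysis, taking node 2 as the 0 V reference.
Source V1 fixes V_0 = 10 V.
KCL at each unknown node (sum of currents leaving = 0; resistances in Ω):
  Node 1: (V_1 - 10)/40 + (V_1 - 0)/1000 = 0
Collecting terms: 0.026 × V_1 = 0.25  =>  V_1 = 9.615 V
V_th = V_1 - V_2 = 9.615 - 0 = 9.615 V
Step 2 — R_th: zero the source — replace V1 by a short circuit (node 2 merges into node 0) — and find the resistance seen between A (node 1) and B (node 0).
Reduce the network between node 1 (A) and node 0 (B) by series/parallel combination:
  Rp1 = R1 ‖ R2 (parallel, both between nodes 0 and 1) = 1/(1/40 + 1/1000) = 38.46 Ω
R_th = 38.46 Ω
I_n = V_th/R_th = 9.615/38.46 = 0.25 A, and R_n = R_th = 38.46 Ω

Final answer: I_n = 0.25 A, R_n = 38.46 Ω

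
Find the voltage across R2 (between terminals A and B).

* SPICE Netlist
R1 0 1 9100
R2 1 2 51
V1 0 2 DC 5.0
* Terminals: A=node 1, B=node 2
R1 and R2 are in series across V1 (node 0 → node 1 → node 2), and the output A–B is taken across R2, so this is a voltage divider.
Series current: I = V1/(R1 + R2) = 5/(9100 + 51) = 5/9151 = 0.0005464 A
V_R2 = I × R2 = V1 × R2/(R1 + R2) = 5 × 51/9151 = 0.02787 V

Final answer: 0.02787 V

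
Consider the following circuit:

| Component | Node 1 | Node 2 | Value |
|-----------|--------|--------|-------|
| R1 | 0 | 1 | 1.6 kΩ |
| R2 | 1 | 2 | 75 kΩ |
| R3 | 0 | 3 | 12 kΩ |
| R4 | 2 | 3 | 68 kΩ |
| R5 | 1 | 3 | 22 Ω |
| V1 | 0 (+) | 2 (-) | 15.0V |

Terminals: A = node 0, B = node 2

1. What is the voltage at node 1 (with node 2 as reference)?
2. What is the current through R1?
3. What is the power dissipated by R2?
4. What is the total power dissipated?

Nodal analysis, taking node 2 as the 0 V reference.
Source V1 fixes V_0 = 15 V.
KCL at each unknown node (sum of currents leaving = 0; resistances in Ω):
  Node 1: (V_1 - 15)/1600 + (V_1 - 0)/75000 + (V_1 - V_3)/22 = 0
  Node 3: (V_3 - 15)/12000 + (V_3 - 0)/68000 + (V_3 - V_1)/22 = 0
Collecting terms (coefficients in siemens):
  0.04609·V_1 - 0.04545·V_3 = 0.009375
  0.04555·V_3 - 0.04545·V_1 = 0.00125
Determinant D = (0.04609)(0.04555) - (-0.04545)(-0.04545) = 0.00003353
V_1 = [(0.009375)(0.04555) - (-0.04545)(0.00125)]/D = 14.43 V
V_3 = [(0.04609)(0.00125) - (0.009375)(-0.04545)]/D = 14.43 V
Part 1:
  Read off the nodal solution: V_1 = 14.43 V
Part 2:
  I_R1 = (V_0 - V_1)/R1 = (15 - 14.43)/1600 = 0.0003567 A
  Magnitude: I_R1 = 0.0003567 A
Part 3:
  I_R2 = (V_1 - V_2)/R2 = (14.43 - 0)/75000 = 0.0001924 A
  P_R2 = I_R2² × R2 = (0.0001924)² × 75000 = 0.002776 W
Part 4:
  Power in each resistor, P = (ΔV)²/R:
    P_R1 = (15 - 14.43)²/1600 = 0.0002035 W
    P_R2 = (14.43 - 0)²/75000 = 0.002776 W
    P_R3 = (15 - 14.43)²/12000 = 0.00002748 W
    P_R4 = (0 - 14.43)²/68000 = 0.00306 W
    P_R5 = (14.43 - 14.43)²/22 = 0.0000005938 W
  P_total = P_R1 + P_R2 + P_R3 + P_R4 + P_R5 = 0.006068 W

Final answers:
1. V_1 = 14.43 V
2. I_R1 = 0.0003567 A
3. P_R2 = 0.002776 W
4. P_total = 0.006068 W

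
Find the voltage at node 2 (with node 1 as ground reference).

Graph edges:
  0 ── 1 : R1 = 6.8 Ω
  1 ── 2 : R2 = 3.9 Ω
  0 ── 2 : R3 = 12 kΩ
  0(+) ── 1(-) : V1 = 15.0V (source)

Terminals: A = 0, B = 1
Nodal analysis, taking node 1 as the 0 V reference.
Source V1 fixes V_0 = 15 V.
KCL at each unknown node (sum of currents leaving = 0; resistances in Ω):
  Node 2: (V_2 - 0)/3.9 + (V_2 - 15)/12000 = 0
Collecting terms: 0.2565 × V_2 = 0.00125  =>  V_2 = 0.004873 V
The requested potential is V_2 = 0.004873 V.

Final answer: V_2 = 0.004873 V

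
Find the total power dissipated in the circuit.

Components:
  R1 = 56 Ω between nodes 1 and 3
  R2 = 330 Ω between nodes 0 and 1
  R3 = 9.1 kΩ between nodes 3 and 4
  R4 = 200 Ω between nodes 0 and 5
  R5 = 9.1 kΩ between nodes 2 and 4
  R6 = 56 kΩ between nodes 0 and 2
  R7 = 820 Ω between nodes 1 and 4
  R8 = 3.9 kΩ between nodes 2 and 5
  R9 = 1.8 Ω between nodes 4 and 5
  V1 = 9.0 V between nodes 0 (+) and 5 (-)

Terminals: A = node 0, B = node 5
Nodal analysis, taking node 5 as the 0 V reference.
Source V1 fixes V_0 = 9 V.
KCL at each unknown node (sum of currents leaving = 0; resistances in Ω):
  Node 1: (V_1 - V_3)/56 + (V_1 - 9)/330 + (V_1 - V_4)/820 = 0
  Node 2: (V_2 - V_4)/9100 + (V_2 - 9)/56000 + (V_2 - 0)/3900 = 0
  Node 3: (V_3 - V_1)/56 + (V_3 - V_4)/9100 = 0
  Node 4: (V_4 - V_3)/9100 + (V_4 - V_2)/9100 + (V_4 - V_1)/820 + (V_4 - 0)/1.8 = 0
Collecting terms (coefficients in siemens):
  0.02211·V_1 - 0.01786·V_3 - 0.00122·V_4 = 0.02727
  0.0003842·V_2 - 0.0001099·V_4 = 0.0001607
  0.01797·V_3 - 0.01786·V_1 - 0.0001099·V_4 = 0
  0.557·V_4 - 0.00122·V_1 - 0.0001099·V_2 - 0.0001099·V_3 = 0
Solving these 4 simultaneous equations (Gaussian elimination) gives:
  V_1 = 6.261 V, V_2 = 0.4227 V, V_3 = 6.223 V, V_4 = 0.01502 V
Power in each resistor, P = (ΔV)²/R:
  P_R1 = (6.261 - 6.223)²/56 = 0.00002606 W
  P_R2 = (9 - 6.261)²/330 = 0.02273 W
  P_R3 = (6.223 - 0.01502)²/9100 = 0.004235 W
  P_R4 = (9 - 0)²/200 = 0.405 W
  P_R5 = (0.4227 - 0.01502)²/9100 = 0.00001826 W
  P_R6 = (9 - 0.4227)²/56000 = 0.001314 W
  P_R7 = (6.261 - 0.01502)²/820 = 0.04758 W
  P_R8 = (0.4227 - 0)²/3900 = 0.0000458 W
  P_R9 = (0.01502 - 0)²/1.8 = 0.0001253 W
P_total = P_R1 + P_R2 + P_R3 + P_R4 + P_R5 + P_R6 + P_R7 + P_R8 + P_R9 = 0.4811 W

Final answer: 0.4811 W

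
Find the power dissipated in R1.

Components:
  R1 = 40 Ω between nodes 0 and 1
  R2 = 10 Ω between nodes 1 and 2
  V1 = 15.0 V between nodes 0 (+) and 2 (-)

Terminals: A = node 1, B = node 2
Nodal analysis, taking node 2 as the 0 V reference.
Source V1 fixes V_0 = 15 V.
KCL at each unknown node (sum of currents leaving = 0; resistances in Ω):
  Node 1: (V_1 - 15)/40 + (V_1 - 0)/10 = 0
Collecting terms: 0.125 × V_1 = 0.375  =>  V_1 = 3 V
I_R1 = (V_0 - V_1)/R1 = (15 - 3)/40 = 0.3 A
P_R1 = I_R1² × R1 = (0.3)² × 40 = 3.6 W

Final answer: 3.6 W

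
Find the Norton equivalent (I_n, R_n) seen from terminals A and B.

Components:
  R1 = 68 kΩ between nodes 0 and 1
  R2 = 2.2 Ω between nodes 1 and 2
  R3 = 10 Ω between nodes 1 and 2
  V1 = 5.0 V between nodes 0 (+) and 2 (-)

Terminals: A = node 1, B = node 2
Find the Thévenin equivalent first; then I_n = V_th/R_th and R_n = R_th.
Step 1 — V_th is the open-circuit voltage V_A - V_B (nothing connected across the terminals).
Nodal analysis, taking node 2 as the 0 V reference.
Source V1 fixes V_0 = 5 V.
KCL at each unknown node (sum of currents leaving = 0; resistances in Ω):
  Node 1: (V_1 - 5)/68000 + (V_1 - 0)/2.2 + (V_1 - 0)/10 = 0
Collecting terms: 0.5546 × V_1 = 0.00007353  =>  V_1 = 0.0001326 V
V_th = V_1 - V_2 = 0.0001326 - 0 = 0.0001326 V
Step 2 — R_th: zero the source — replace V1 by a short circuit (node 2 merges into node 0) — and find the resistance seen between A (node 1) and B (node 0).
Reduce the network between node 1 (A) and node 0 (B) by series/parallel combination:
  Rp1 = R1 ‖ R2 ‖ R3 (parallel, all between nodes 0 and 1) = 1/(1/68000 + 1/2.2 + 1/10) = 1.803 Ω
R_th = 1.803 Ω
I_n = V_th/R_th = 0.0001326/1.803 = 0.00007353 A, and R_n = R_th = 1.803 Ω

Final answer: I_n = 7.353e-05 A, R_n = 1.803 Ω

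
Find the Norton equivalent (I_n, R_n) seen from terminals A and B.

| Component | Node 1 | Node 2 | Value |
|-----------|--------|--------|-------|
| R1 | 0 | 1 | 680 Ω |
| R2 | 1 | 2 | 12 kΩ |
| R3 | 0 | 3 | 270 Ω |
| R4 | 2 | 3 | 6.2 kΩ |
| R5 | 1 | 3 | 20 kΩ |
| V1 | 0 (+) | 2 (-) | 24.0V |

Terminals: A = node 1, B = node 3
Find the Thévenin equivalent first; then I_n = V_th/R_th and R_n = R_th.
Step 1 — V_th is the open-circuit voltage V_A - V_B (nothing connected across the terminals).
Nodal analysis, taking node 2 as the 0 V reference.
Source V1 fixes V_0 = 24 V.
KCL at each unknown node (sum of currents leaving = 0; resistances in Ω):
  Node 1: (V_1 - 24)/680 + (V_1 - 0)/12000 + (V_1 - V_3)/20000 = 0
  Node 3: (V_3 - 24)/270 + (V_3 - 0)/6200 + (V_3 - V_1)/20000 = 0
Collecting terms (coefficients in siemens):
  0.001604·V_1 - 0.00005·V_3 = 0.03529
  0.003915·V_3 - 0.00005·V_1 = 0.08889
Determinant D = (0.001604)(0.003915) - (-0.00005)(-0.00005) = 0.000006277
V_1 = [(0.03529)(0.003915) - (-0.00005)(0.08889)]/D = 22.72 V
V_3 = [(0.001604)(0.08889) - (0.03529)(-0.00005)]/D = 22.99 V
V_th = V_1 - V_3 = 22.72 - 22.99 = -0.2732 V
Step 2 — R_th: zero the source — replace V1 by a short circuit (node 2 merges into node 0) — and find the resistance seen between A (node 1) and B (node 3).
Reduce the network between node 1 (A) and node 3 (B) by series/parallel combination:
  Rp1 = R1 ‖ R2 (parallel, both between nodes 0 and 1) = 1/(1/680 + 1/12000) = 643.5 Ω
  Rp2 = R3 ‖ R4 (parallel, both between nodes 0 and 3) = 1/(1/270 + 1/6200) = 258.7 Ω
  Rs1 = Rp1 + Rp2 (series, joined only at node 0) = 643.5 + 258.7 = 902.3 Ω
  Rp3 = R5 ‖ Rs1 (parallel, both between nodes 1 and 3) = 1/(1/20000 + 1/902.3) = 863.3 Ω
R_th = 863.3 Ω
I_n = V_th/R_th = -0.2732/863.3 = -0.0003164 A, and R_n = R_th = 863.3 Ω

Final answer: I_n = -0.0003164 A, R_n = 863.3 Ω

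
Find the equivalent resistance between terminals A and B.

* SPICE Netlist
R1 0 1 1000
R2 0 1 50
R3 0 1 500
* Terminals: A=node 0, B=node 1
Reduce the network between node 0 (A) and node 1 (B) by series/parallel combination:
  Rp1 = R1 ‖ R2 ‖ R3 (parallel, all between nodes 0 and 1) = 1/(1/1000 + 1/50 + 1/500) = 43.48 Ω
R_eq = 43.48 Ω

Final answer: 43.48 Ω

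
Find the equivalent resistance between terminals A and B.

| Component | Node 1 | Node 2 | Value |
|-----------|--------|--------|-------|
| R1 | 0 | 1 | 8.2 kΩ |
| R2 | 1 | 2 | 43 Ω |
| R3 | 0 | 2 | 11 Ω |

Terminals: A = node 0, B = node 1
Reduce the network between node 0 (A) and node 1 (B) by series/parallel combination:
  Rs1 = R3 + R2 (series, joined only at node 2) = 11 + 43 = 54 Ω
  Rp1 = R1 ‖ Rs1 (parallel, both between nodes 0 and 1) = 1/(1/8200 + 1/54) = 53.65 Ω
R_eq = 53.65 Ω

Final answer: 53.65 Ω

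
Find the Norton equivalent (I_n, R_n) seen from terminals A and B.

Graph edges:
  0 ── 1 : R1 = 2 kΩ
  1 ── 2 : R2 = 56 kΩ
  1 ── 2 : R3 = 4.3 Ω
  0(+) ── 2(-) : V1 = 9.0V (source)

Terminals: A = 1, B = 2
Find the Thévenin equivalent first; then I_n = V_th/R_th and R_n = R_th.
Step 1 — V_th is the open-circuit voltage V_A - V_B (nothing connected across the terminals).
Nodal analysis, taking node 2 as the 0 V reference.
Source V1 fixes V_0 = 9 V.
KCL at each unknown node (sum of currents leaving = 0; resistances in Ω):
  Node 1: (V_1 - 9)/2000 + (V_1 - 0)/56000 + (V_1 - 0)/4.3 = 0
Collecting terms: 0.2331 × V_1 = 0.0045  =>  V_1 = 0.01931 V
V_th = V_1 - V_2 = 0.01931 - 0 = 0.01931 V
Step 2 — R_th: zero the source — replace V1 by a short circuit (node 2 merges into node 0) — and find the resistance seen between A (node 1) and B (node 0).
Reduce the network between node 1 (A) and node 0 (B) by series/parallel combination:
  Rp1 = R1 ‖ R2 ‖ R3 (parallel, all between nodes 0 and 1) = 1/(1/2000 + 1/56000 + 1/4.3) = 4.29 Ω
R_th = 4.29 Ω
I_n = V_th/R_th = 0.01931/4.29 = 0.0045 A, and R_n = R_th = 4.29 Ω

Final answer: I_n = 0.0045 A, R_n = 4.29 Ω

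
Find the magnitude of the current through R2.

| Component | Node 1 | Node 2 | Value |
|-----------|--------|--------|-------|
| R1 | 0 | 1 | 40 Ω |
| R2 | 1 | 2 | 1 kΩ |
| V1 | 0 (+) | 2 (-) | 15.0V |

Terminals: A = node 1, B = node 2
Nodal analysis, taking node 2 as the 0 V reference.
Source V1 fixes V_0 = 15 V.
KCL at each unknown node (sum of currents leaving = 0; resistances in Ω):
  Node 1: (V_1 - 15)/40 + (V_1 - 0)/1000 = 0
Collecting terms: 0.026 × V_1 = 0.375  =>  V_1 = 14.42 V
I_R2 = (V_1 - V_2)/R2 = (14.42 - 0)/1000 = 0.01442 A
|I_R2| = 0.01442 A

Final answer: |I_R2| = 0.01442 A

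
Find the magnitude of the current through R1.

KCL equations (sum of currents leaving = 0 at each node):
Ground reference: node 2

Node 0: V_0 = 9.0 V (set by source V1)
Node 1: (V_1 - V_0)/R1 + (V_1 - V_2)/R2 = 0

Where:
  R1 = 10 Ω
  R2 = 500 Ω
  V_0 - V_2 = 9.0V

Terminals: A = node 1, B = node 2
Nodal analysis, taking node 2 as the 0 V reference.
Source V1 fixes V_0 = 9 V.
KCL at each unknown node (sum of currents leaving = 0; resistances in Ω):
  Node 1: (V_1 - 9)/10 + (V_1 - 0)/500 = 0
Collecting terms: 0.102 × V_1 = 0.9  =>  V_1 = 8.824 V
I_R1 = (V_0 - V_1)/R1 = (9 - 8.824)/10 = 0.01765 A
|I_R1| = 0.01765 A

Final answer: |I_R1| = 0.01765 A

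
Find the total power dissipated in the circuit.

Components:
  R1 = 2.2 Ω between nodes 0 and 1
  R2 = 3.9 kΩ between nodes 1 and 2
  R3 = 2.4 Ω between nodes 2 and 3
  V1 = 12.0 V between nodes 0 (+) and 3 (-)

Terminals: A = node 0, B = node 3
Nodal analysis, taking node 3 as the 0 V reference.
Source V1 fixes V_0 = 12 V.
KCL at each unknown node (sum of currents leaving = 0; resistances in Ω):
  Node 1: (V_1 - 12)/2.2 + (V_1 - V_2)/3900 = 0
  Node 2: (V_2 - V_1)/3900 + (V_2 - 0)/2.4 = 0
Collecting terms (coefficients in siemens):
  0.4548·V_1 - 0.0002564·V_2 = 5.455
  0.4169·V_2 - 0.0002564·V_1 = 0
Determinant D = (0.4548)(0.4169) - (-0.0002564)(-0.0002564) = 0.1896
V_1 = [(5.455)(0.4169) - (-0.0002564)(0)]/D = 11.99 V
V_2 = [(0.4548)(0) - (5.455)(-0.0002564)]/D = 0.007376 V
Power in each resistor, P = (ΔV)²/R:
  P_R1 = (12 - 11.99)²/2.2 = 0.00002078 W
  P_R2 = (11.99 - 0.007376)²/3900 = 0.03684 W
  P_R3 = (0.007376 - 0)²/2.4 = 0.00002267 W
P_total = P_R1 + P_R2 + P_R3 = 0.03688 W

Final answer: 0.03688 W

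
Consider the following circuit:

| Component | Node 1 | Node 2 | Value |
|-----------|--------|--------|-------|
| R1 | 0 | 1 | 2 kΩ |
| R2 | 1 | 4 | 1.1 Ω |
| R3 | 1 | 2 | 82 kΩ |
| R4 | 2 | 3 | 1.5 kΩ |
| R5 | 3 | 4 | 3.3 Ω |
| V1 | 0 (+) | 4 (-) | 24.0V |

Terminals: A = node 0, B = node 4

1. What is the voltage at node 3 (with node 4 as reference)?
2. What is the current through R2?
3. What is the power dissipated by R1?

Nodal analysis, taking node 4 as the 0 V reference.
Source V1 fixes V_0 = 24 V.
KCL at each unknown node (sum of currents leaving = 0; resistances in Ω):
  Node 1: (V_1 - 24)/2000 + (V_1 - 0)/1.1 + (V_1 - V_2)/82000 = 0
  Node 2: (V_2 - V_1)/82000 + (V_2 - V_3)/1500 = 0
  Node 3: (V_3 - V_2)/1500 + (V_3 - 0)/3.3 = 0
Collecting terms (coefficients in siemens):
  0.9096·V_1 - 0.0000122·V_2 = 0.012
  0.0006789·V_2 - 0.0000122·V_1 - 0.0006667·V_3 = 0
  0.3037·V_3 - 0.0006667·V_2 = 0
Solving these 3 simultaneous equations (Gaussian elimination) gives:
  V_1 = 0.01319 V, V_2 = 0.0002375 V, V_3 = 0.0000005214 V
Part 1:
  Read off the nodal solution: V_3 = 0.0000005214 V
Part 2:
  I_R2 = (V_1 - V_4)/R2 = (0.01319 - 0)/1.1 = 0.01199 A
  Magnitude: I_R2 = 0.01199 A
Part 3:
  I_R1 = (V_0 - V_1)/R1 = (24 - 0.01319)/2000 = 0.01199 A
  P_R1 = I_R1² × R1 = (0.01199)² × 2000 = 0.2877 W

Final answers:
1. V_3 = 5.214e-07 V
2. I_R2 = 0.01199 A
3. P_R1 = 0.2877 W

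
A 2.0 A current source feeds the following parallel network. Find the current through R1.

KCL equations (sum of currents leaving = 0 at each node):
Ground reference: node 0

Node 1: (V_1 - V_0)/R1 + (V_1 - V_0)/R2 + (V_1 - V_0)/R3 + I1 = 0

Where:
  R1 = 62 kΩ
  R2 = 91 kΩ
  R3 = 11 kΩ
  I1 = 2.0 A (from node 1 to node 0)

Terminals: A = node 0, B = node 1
All resistors sit directly between nodes 0 and 1, so they are in parallel and share one voltage V; the full source current 2 A splits among them.
1/R_par = 1/62000 + 1/91000 + 1/11000 = 0.000118 S  =>  R_par = 8473 Ω
V = I × R_par = 2 × 8473 = 16950 V
I_R1 = V/R1 = 16950/62000 = 0.2733 A

Final answer: 0.2733 A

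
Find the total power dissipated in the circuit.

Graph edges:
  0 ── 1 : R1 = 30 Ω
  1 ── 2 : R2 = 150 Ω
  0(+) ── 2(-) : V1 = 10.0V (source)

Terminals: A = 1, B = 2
Nodal analysis, taking node 2 as the 0 V reference.
Source V1 fixes V_0 = 10 V.
KCL at each unknown node (sum of currents leaving = 0; resistances in Ω):
  Node 1: (V_1 - 10)/30 + (V_1 - 0)/150 = 0
Collecting terms: 0.04 × V_1 = 0.3333  =>  V_1 = 8.333 V
Power in each resistor, P = (ΔV)²/R:
  P_R1 = (10 - 8.333)²/30 = 0.09259 W
  P_R2 = (8.333 - 0)²/150 = 0.463 W
P_total = P_R1 + P_R2 = 0.5556 W

Final answer: 0.5556 W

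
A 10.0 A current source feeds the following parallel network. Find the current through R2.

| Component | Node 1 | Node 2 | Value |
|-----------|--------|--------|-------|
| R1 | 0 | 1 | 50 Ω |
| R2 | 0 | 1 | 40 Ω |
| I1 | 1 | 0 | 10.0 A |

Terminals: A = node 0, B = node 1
All resistors sit directly between nodes 0 and 1, so they are in parallel and share one voltage V; the full source current 10 A splits among them.
1/R_par = 1/50 + 1/40 = 0.045 S  =>  R_par = 22.22 Ω
V = I × R_par = 10 × 22.22 = 222.2 V
I_R2 = V/R2 = 222.2/40 = 5.556 A

Final answer: 5.556 A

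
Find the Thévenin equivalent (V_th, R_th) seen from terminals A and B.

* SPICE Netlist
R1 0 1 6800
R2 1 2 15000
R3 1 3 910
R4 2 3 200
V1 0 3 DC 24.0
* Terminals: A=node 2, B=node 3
Step 1 — V_th is the open-circuit voltage V_A - V_B (nothing connected across the terminals).
Nodal analysis, taking node 3 as the 0 V reference.
Source V1 fixes V_0 = 24 V.
KCL at each unknown node (sum of currents leaving = 0; resistances in Ω):
  Node 1: (V_1 - 24)/6800 + (V_1 - V_2)/15000 + (V_1 - 0)/910 = 0
  Node 2: (V_2 - V_1)/15000 + (V_2 - 0)/200 = 0
Collecting terms (coefficients in siemens):
  0.001313·V_1 - 0.00006667·V_2 = 0.003529
  0.005067·V_2 - 0.00006667·V_1 = 0
Determinant D = (0.001313)(0.005067) - (-0.00006667)(-0.00006667) = 0.000006646
V_1 = [(0.003529)(0.005067) - (-0.00006667)(0)]/D = 2.691 V
V_2 = [(0.001313)(0) - (0.003529)(-0.00006667)]/D = 0.0354 V
V_th = V_2 - V_3 = 0.0354 - 0 = 0.0354 V
Step 2 — R_th: zero the source — replace V1 by a short circuit (node 3 merges into node 0) — and find the resistance seen between A (node 2) and B (node 0).
Reduce the network between node 2 (A) and node 0 (B) by series/parallel combination:
  Rp1 = R1 ‖ R3 (parallel, both between nodes 0 and 1) = 1/(1/6800 + 1/910) = 802.6 Ω
  Rs1 = R2 + Rp1 (series, joined only at node 1) = 15000 + 802.6 = 15800 Ω
  Rp2 = R4 ‖ Rs1 (parallel, both between nodes 0 and 2) = 1/(1/200 + 1/15800) = 197.5 Ω
R_th = 197.5 Ω

Final answer: V_th = 0.0354 V, R_th = 197.5 Ω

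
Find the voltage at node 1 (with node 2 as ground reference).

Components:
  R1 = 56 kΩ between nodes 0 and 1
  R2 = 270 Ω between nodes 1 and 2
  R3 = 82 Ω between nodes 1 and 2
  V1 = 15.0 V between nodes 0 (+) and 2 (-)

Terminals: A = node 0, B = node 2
Nodal analysis, taking node 2 as the 0 V reference.
Source V1 fixes V_0 = 15 V.
KCL at each unknown node (sum of currents leaving = 0; resistances in Ω):
  Node 1: (V_1 - 15)/56000 + (V_1 - 0)/270 + (V_1 - 0)/82 = 0
Collecting terms: 0.01592 × V_1 = 0.0002679  =>  V_1 = 0.01683 V
The requested potential is V_1 = 0.01683 V.

Final answer: V_1 = 0.01683 V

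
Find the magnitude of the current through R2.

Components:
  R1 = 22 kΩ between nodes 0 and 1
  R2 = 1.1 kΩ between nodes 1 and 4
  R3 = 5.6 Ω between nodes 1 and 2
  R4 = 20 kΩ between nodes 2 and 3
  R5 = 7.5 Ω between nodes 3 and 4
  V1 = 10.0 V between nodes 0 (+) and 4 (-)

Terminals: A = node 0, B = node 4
Nodal analysis, taking node 4 as the 0 V reference.
Source V1 fixes V_0 = 10 V.
KCL at each unknown node (sum of currents leaving = 0; resistances in Ω):
  Node 1: (V_1 - 10)/22000 + (V_1 - 0)/1100 + (V_1 - V_2)/5.6 = 0
  Node 2: (V_2 - V_1)/5.6 + (V_2 - V_3)/20000 = 0
  Node 3: (V_3 - V_2)/20000 + (V_3 - 0)/7.5 = 0
Collecting terms (coefficients in siemens):
  0.1795·V_1 - 0.1786·V_2 = 0.0004545
  0.1786·V_2 - 0.1786·V_1 - 0.00005·V_3 = 0
  0.1334·V_3 - 0.00005·V_2 = 0
Solving these 3 simultaneous equations (Gaussian elimination) gives:
  V_1 = 0.4525 V, V_2 = 0.4524 V, V_3 = 0.0001696 V
I_R2 = (V_1 - V_4)/R2 = (0.4525 - 0)/1100 = 0.0004114 A
|I_R2| = 0.0004114 A

Final answer: |I_R2| = 0.0004114 A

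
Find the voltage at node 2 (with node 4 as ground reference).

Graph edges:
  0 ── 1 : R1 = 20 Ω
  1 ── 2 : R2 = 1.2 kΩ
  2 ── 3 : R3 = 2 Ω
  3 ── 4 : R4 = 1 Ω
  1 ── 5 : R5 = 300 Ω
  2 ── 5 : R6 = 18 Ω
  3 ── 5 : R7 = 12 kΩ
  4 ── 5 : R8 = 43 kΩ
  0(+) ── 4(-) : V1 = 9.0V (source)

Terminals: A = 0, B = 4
Nodal analysis, taking node 4 as the 0 V reference.
Source V1 fixes V_0 = 9 V.
KCL at each unknown node (sum of currents leaving = 0; resistances in Ω):
  Node 1: (V_1 - 9)/20 + (V_1 - V_2)/1200 + (V_1 - V_5)/300 = 0
  Node 2: (V_2 - V_1)/1200 + (V_2 - V_3)/2 + (V_2 - V_5)/18 = 0
  Node 3: (V_3 - V_2)/2 + (V_3 - 0)/1 + (V_3 - V_5)/12000 = 0
  Node 5: (V_5 - V_1)/300 + (V_5 - V_2)/18 + (V_5 - V_3)/12000 + (V_5 - 0)/43000 = 0
Collecting terms (coefficients in siemens):
  0.05417·V_1 - 0.0008333·V_2 - 0.003333·V_5 = 0.45
  0.5564·V_2 - 0.0008333·V_1 - 0.5·V_3 - 0.05556·V_5 = 0
  1.5·V_3 - 0.5·V_2 - 0.00008333·V_5 = 0
  0.059·V_5 - 0.003333·V_1 - 0.05556·V_2 - 0.00008333·V_3 = 0
Solving these 4 simultaneous equations (Gaussian elimination) gives:
  V_1 = 8.344 V, V_2 = 0.09828 V, V_3 = 0.03279 V, V_5 = 0.564 V
The requested potential is V_2 = 0.09828 V.

Final answer: V_2 = 0.09828 V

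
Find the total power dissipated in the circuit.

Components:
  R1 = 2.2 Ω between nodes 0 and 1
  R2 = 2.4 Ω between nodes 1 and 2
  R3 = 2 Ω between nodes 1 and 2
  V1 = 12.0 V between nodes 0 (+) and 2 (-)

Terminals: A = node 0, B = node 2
Nodal analysis, taking node 2 as the 0 V reference.
Source V1 fixes V_0 = 12 V.
KCL at each unknown node (sum of currents leaving = 0; resistances in Ω):
  Node 1: (V_1 - 12)/2.2 + (V_1 - 0)/2.4 + (V_1 - 0)/2 = 0
Collecting terms: 1.371 × V_1 = 5.455  =>  V_1 = 3.978 V
Power in each resistor, P = (ΔV)²/R:
  P_R1 = (12 - 3.978)²/2.2 = 29.25 W
  P_R2 = (3.978 - 0)²/2.4 = 6.593 W
  P_R3 = (3.978 - 0)²/2 = 7.912 W
P_total = P_R1 + P_R2 + P_R3 = 43.76 W

Final answer: 43.76 W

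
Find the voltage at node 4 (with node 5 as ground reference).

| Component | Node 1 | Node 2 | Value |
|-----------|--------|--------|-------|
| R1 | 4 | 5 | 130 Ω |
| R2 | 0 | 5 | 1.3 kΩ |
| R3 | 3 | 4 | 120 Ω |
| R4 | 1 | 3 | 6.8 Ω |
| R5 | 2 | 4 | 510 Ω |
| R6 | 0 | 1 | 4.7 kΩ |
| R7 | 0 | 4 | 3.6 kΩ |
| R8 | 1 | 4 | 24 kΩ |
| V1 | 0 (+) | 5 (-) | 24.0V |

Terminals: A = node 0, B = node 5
Nodal analysis, taking node 5 as the 0 V reference.
Source V1 fixes V_0 = 24 V.
KCL at each unknown node (sum of currents leaving = 0; resistances in Ω):
  Node 1: (V_1 - V_3)/6.8 + (V_1 - 24)/4700 + (V_1 - V_4)/24000 = 0
  Node 2: (V_2 - V_4)/510 = 0
  Node 3: (V_3 - V_4)/120 + (V_3 - V_1)/6.8 = 0
  Node 4: (V_4 - 0)/130 + (V_4 - V_3)/120 + (V_4 - V_2)/510 + (V_4 - 24)/3600 + (V_4 - V_1)/24000 = 0
Collecting terms (coefficients in siemens):
  0.1473·V_1 - 0.1471·V_3 - 0.00004167·V_4 = 0.005106
  0.001961·V_2 - 0.001961·V_4 = 0
  0.1554·V_3 - 0.1471·V_1 - 0.008333·V_4 = 0
  0.01831·V_4 - 0.00004167·V_1 - 0.001961·V_2 - 0.008333·V_3 = 0.006667
Solving these 4 simultaneous equations (Gaussian elimination) gives:
  V_1 = 2.013 V, V_2 = 1.423 V, V_3 = 1.982 V, V_4 = 1.423 V
The requested potential is V_4 = 1.423 V.

Final answer: V_4 = 1.423 V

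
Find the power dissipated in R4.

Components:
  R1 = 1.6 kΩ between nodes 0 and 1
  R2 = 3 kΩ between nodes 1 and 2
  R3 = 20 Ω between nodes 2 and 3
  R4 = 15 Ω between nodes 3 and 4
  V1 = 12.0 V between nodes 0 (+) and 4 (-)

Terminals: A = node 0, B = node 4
Nodal analysis, taking node 4 as the 0 V reference.
Source V1 fixes V_0 = 12 V.
KCL at each unknown node (sum of currents leaving = 0; resistances in Ω):
  Node 1: (V_1 - 12)/1600 + (V_1 - V_2)/3000 = 0
  Node 2: (V_2 - V_1)/3000 + (V_2 - V_3)/20 = 0
  Node 3: (V_3 - V_2)/20 + (V_3 - 0)/15 = 0
Collecting terms (coefficients in siemens):
  0.0009583·V_1 - 0.0003333·V_2 = 0.0075
  0.05033·V_2 - 0.0003333·V_1 - 0.05·V_3 = 0
  0.1167·V_3 - 0.05·V_2 = 0
Solving these 3 simultaneous equations (Gaussian elimination) gives:
  V_1 = 7.858 V, V_2 = 0.09061 V, V_3 = 0.03883 V
I_R4 = (V_3 - V_4)/R4 = (0.03883 - 0)/15 = 0.002589 A
P_R4 = I_R4² × R4 = (0.002589)² × 15 = 0.0001005 W

Final answer: 0.0001005 W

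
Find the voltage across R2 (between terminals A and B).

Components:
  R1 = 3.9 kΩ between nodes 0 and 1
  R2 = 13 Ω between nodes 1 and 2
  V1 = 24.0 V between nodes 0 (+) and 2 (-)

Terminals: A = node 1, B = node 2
R1 and R2 are in series across V1 (node 0 → node 1 → node 2), and the output A–B is taken across R2, so this is a voltage divider.
Series current: I = V1/(R1 + R2) = 24/(3900 + 13) = 24/3913 = 0.006133 A
V_R2 = I × R2 = V1 × R2/(R1 + R2) = 24 × 13/3913 = 0.07973 V

Final answer: 0.07973 V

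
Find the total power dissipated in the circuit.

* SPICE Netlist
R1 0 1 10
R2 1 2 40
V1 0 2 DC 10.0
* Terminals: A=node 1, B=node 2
Nodal analysis, taking node 2 as the 0 V reference.
Source V1 fixes V_0 = 10 V.
KCL at each unknown node (sum of currents leaving = 0; resistances in Ω):
  Node 1: (V_1 - 10)/10 + (V_1 - 0)/40 = 0
Collecting terms: 0.125 × V_1 = 1  =>  V_1 = 8 V
Power in each resistor, P = (ΔV)²/R:
  P_R1 = (10 - 8)²/10 = 0.4 W
  P_R2 = (8 - 0)²/40 = 1.6 W
P_total = P_R1 + P_R2 = 2 W

Final answer: 2 W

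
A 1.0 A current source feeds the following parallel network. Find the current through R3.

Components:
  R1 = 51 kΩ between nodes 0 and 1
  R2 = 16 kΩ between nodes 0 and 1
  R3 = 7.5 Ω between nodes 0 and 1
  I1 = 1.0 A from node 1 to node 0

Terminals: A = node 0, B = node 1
All resistors sit directly between nodes 0 and 1, so they are in parallel and share one voltage V; the full source current 1 A splits among them.
1/R_par = 1/51000 + 1/16000 + 1/7.5 = 0.1334 S  =>  R_par = 7.495 Ω
V = I × R_par = 1 × 7.495 = 7.495 V
I_R3 = V/R3 = 7.495/7.5 = 0.9994 A

Final answer: 0.9994 A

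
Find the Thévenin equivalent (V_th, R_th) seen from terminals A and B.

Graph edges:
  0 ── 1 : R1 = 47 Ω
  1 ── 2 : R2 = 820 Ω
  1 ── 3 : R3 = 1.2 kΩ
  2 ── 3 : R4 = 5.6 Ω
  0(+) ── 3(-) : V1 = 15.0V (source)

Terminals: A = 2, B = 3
Step 1 — V_th is the open-circuit voltage V_A - V_B (nothing connected across the terminals).
Nodal analysis, taking node 3 as the 0 V reference.
Source V1 fixes V_0 = 15 V.
KCL at each unknown node (sum of currents leaving = 0; resistances in Ω):
  Node 1: (V_1 - 15)/47 + (V_1 - V_2)/820 + (V_1 - 0)/1200 = 0
  Node 2: (V_2 - V_1)/820 + (V_2 - 0)/5.6 = 0
Collecting terms (coefficients in siemens):
  0.02333·V_1 - 0.00122·V_2 = 0.3191
  0.1798·V_2 - 0.00122·V_1 = 0
Determinant D = (0.02333)(0.1798) - (-0.00122)(-0.00122) = 0.004193
V_1 = [(0.3191)(0.1798) - (-0.00122)(0)]/D = 13.68 V
V_2 = [(0.02333)(0) - (0.3191)(-0.00122)]/D = 0.09282 V
V_th = V_2 - V_3 = 0.09282 - 0 = 0.09282 V
Step 2 — R_th: zero the source — replace V1 by a short circuit (node 3 merges into node 0) — and find the resistance seen between A (node 2) and B (node 0).
Reduce the network between node 2 (A) and node 0 (B) by series/parallel combination:
  Rp1 = R1 ‖ R3 (parallel, both between nodes 0 and 1) = 1/(1/47 + 1/1200) = 45.23 Ω
  Rs1 = R2 + Rp1 (series, joined only at node 1) = 820 + 45.23 = 865.2 Ω
  Rp2 = R4 ‖ Rs1 (parallel, both between nodes 0 and 2) = 1/(1/5.6 + 1/865.2) = 5.564 Ω
R_th = 5.564 Ω

Final answer: V_th = 0.09282 V, R_th = 5.564 Ω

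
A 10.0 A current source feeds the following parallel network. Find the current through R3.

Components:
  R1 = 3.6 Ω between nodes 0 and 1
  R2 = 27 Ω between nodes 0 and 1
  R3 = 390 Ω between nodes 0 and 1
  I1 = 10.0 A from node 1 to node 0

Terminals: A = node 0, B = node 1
All resistors sit directly between nodes 0 and 1, so they are in parallel and share one voltage V; the full source current 10 A splits among them.
1/R_par = 1/3.6 + 1/27 + 1/390 = 0.3174 S  =>  R_par = 3.151 Ω
V = I × R_par = 10 × 3.151 = 31.51 V
I_R3 = V/R3 = 31.51/390 = 0.08079 A

Final answer: 0.08079 A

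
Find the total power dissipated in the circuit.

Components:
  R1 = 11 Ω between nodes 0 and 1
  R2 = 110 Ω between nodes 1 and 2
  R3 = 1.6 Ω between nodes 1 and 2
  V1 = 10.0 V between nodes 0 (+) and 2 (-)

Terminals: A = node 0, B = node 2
Nodal analysis, taking node 2 as the 0 V reference.
Source V1 fixes V_0 = 10 V.
KCL at each unknown node (sum of currents leaving = 0; resistances in Ω):
  Node 1: (V_1 - 10)/11 + (V_1 - 0)/110 + (V_1 - 0)/1.6 = 0
Collecting terms: 0.725 × V_1 = 0.9091  =>  V_1 = 1.254 V
Power in each resistor, P = (ΔV)²/R:
  P_R1 = (10 - 1.254)²/11 = 6.954 W
  P_R2 = (1.254 - 0)²/110 = 0.01429 W
  P_R3 = (1.254 - 0)²/1.6 = 0.9827 W
P_total = P_R1 + P_R2 + P_R3 = 7.951 W

Final answer: 7.951 W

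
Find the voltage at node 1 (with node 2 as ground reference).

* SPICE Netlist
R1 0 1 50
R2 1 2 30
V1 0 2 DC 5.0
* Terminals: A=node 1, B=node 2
Nodal analysis, taking node 2 as the 0 V reference.
Source V1 fixes V_0 = 5 V.
KCL at each unknown node (sum of currents leaving = 0; resistances in Ω):
  Node 1: (V_1 - 5)/50 + (V_1 - 0)/30 = 0
Collecting terms: 0.05333 × V_1 = 0.1  =>  V_1 = 1.875 V
The requested potential is V_1 = 1.875 V.

Final answer: V_1 = 1.875 V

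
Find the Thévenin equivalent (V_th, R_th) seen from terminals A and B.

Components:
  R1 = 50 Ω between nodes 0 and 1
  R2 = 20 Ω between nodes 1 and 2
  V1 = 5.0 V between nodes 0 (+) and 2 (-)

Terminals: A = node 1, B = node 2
Step 1 — V_th is the open-circuit voltage V_A - V_B (nothing connected across the terminals).
Nodal analysis, taking node 2 as the 0 V reference.
Source V1 fixes V_0 = 5 V.
KCL at each unknown node (sum of currents leaving = 0; resistances in Ω):
  Node 1: (V_1 - 5)/50 + (V_1 - 0)/20 = 0
Collecting terms: 0.07 × V_1 = 0.1  =>  V_1 = 1.429 V
V_th = V_1 - V_2 = 1.429 - 0 = 1.429 V
Step 2 — R_th: zero the source — replace V1 by a short circuit (node 2 merges into node 0) — and find the resistance seen between A (node 1) and B (node 0).
Reduce the network between node 1 (A) and node 0 (B) by series/parallel combination:
  Rp1 = R1 ‖ R2 (parallel, both between nodes 0 and 1) = 1/(1/50 + 1/20) = 14.29 Ω
R_th = 14.29 Ω

Final answer: V_th = 1.429 V, R_th = 14.29 Ω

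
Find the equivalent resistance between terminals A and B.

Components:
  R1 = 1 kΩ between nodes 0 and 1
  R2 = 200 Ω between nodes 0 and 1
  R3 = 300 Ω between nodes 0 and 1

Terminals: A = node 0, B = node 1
Reduce the network between node 0 (A) and node 1 (B) by series/parallel combination:
  Rp1 = R1 ‖ R2 ‖ R3 (parallel, all between nodes 0 and 1) = 1/(1/1000 + 1/200 + 1/300) = 107.1 Ω
R_eq = 107.1 Ω

Final answer: 107.1 Ω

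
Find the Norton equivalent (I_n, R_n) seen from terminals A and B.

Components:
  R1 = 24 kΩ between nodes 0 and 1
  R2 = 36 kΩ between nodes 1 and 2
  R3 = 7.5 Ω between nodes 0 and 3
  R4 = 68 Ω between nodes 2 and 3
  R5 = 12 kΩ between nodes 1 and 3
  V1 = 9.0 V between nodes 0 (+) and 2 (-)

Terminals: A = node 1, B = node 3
Find the Thévenin equivalent first; then I_n = V_th/R_th and R_n = R_th.
Step 1 — V_th is the open-circuit voltage V_A - V_B (nothing connected across the terminals).
Nodal analysis, taking node 2 as the 0 V reference.
Source V1 fixes V_0 = 9 V.
KCL at each unknown node (sum of currents leaving = 0; resistances in Ω):
  Node 1: (V_1 - 9)/24000 + (V_1 - 0)/36000 + (V_1 - V_3)/12000 = 0
  Node 3: (V_3 - 9)/7.5 + (V_3 - 0)/68 + (V_3 - V_1)/12000 = 0
Collecting terms (coefficients in siemens):
  0.0001528·V_1 - 0.00008333·V_3 = 0.000375
  0.1481·V_3 - 0.00008333·V_1 = 1.2
Determinant D = (0.0001528)(0.1481) - (-0.00008333)(-0.00008333) = 0.00002262
V_1 = [(0.000375)(0.1481) - (-0.00008333)(1.2)]/D = 6.876 V
V_3 = [(0.0001528)(1.2) - (0.000375)(-0.00008333)]/D = 8.105 V
V_th = V_1 - V_3 = 6.876 - 8.105 = -1.23 V
Step 2 — R_th: zero the source — replace V1 by a short circuit (node 2 merges into node 0) — and find the resistance seen between A (node 1) and B (node 3).
Reduce the network between node 1 (A) and node 3 (B) by series/parallel combination:
  Rp1 = R1 ‖ R2 (parallel, both between nodes 0 and 1) = 1/(1/24000 + 1/36000) = 14400 Ω
  Rp2 = R3 ‖ R4 (parallel, both between nodes 0 and 3) = 1/(1/7.5 + 1/68) = 6.755 Ω
  Rs1 = Rp1 + Rp2 (series, joined only at node 0) = 14400 + 6.755 = 14410 Ω
  Rp3 = R5 ‖ Rs1 (parallel, both between nodes 1 and 3) = 1/(1/12000 + 1/14410) = 6547 Ω
R_th = 6.547 kΩ
I_n = V_th/R_th = -1.23/6547 = -0.0001878 A, and R_n = R_th = 6.547 kΩ

Final answer: I_n = -0.0001878 A, R_n = 6.547 kΩ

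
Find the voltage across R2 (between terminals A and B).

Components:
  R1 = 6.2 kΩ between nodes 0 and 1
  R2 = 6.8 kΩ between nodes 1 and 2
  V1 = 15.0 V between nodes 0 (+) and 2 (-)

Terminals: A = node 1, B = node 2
R1 and R2 are in series across V1 (node 0 → node 1 → node 2), and the output A–B is taken across R2, so this is a voltage divider.
Series current: I = V1/(R1 + R2) = 15/(6200 + 6800) = 15/13000 = 0.001154 A
V_R2 = I × R2 = V1 × R2/(R1 + R2) = 15 × 6800/13000 = 7.846 V

Final answer: 7.846 V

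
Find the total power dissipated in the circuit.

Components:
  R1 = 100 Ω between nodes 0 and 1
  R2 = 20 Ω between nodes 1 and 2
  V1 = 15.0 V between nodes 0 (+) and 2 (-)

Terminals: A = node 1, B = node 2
Nodal analysis, taking node 2 as the 0 V reference.
Source V1 fixes V_0 = 15 V.
KCL at each unknown node (sum of currents leaving = 0; resistances in Ω):
  Node 1: (V_1 - 15)/100 + (V_1 - 0)/20 = 0
Collecting terms: 0.06 × V_1 = 0.15  =>  V_1 = 2.5 V
Power in each resistor, P = (ΔV)²/R:
  P_R1 = (15 - 2.5)²/100 = 1.562 W
  P_R2 = (2.5 - 0)²/20 = 0.3125 W
P_total = P_R1 + P_R2 = 1.875 W

Final answer: 1.875 W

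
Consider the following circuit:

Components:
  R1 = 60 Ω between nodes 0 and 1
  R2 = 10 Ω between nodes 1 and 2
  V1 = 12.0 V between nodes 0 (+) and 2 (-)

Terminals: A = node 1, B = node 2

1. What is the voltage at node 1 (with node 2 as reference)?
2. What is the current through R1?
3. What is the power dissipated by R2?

Nodal analysis, taking node 2 as the 0 V reference.
Source V1 fixes V_0 = 12 V.
KCL at each unknown node (sum of currents leaving = 0; resistances in Ω):
  Node 1: (V_1 - 12)/60 + (V_1 - 0)/10 = 0
Collecting terms: 0.1167 × V_1 = 0.2  =>  V_1 = 1.714 V
Part 1:
  Read off the nodal solution: V_1 = 1.714 V
Part 2:
  I_R1 = (V_0 - V_1)/R1 = (12 - 1.714)/60 = 0.1714 A
  Magnitude: I_R1 = 0.1714 A
Part 3:
  I_R2 = (V_1 - V_2)/R2 = (1.714 - 0)/10 = 0.1714 A
  P_R2 = I_R2² × R2 = (0.1714)² × 10 = 0.2939 W

Final answers:
1. V_1 = 1.714 V
2. I_R1 = 0.1714 A
3. P_R2 = 0.2939 W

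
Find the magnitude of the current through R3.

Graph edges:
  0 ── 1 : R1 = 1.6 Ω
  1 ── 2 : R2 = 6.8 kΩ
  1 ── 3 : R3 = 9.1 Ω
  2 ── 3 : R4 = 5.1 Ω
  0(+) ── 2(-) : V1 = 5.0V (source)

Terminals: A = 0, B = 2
Nodal analysis, taking node 2 as the 0 V reference.
Source V1 fixes V_0 = 5 V.
KCL at each unknown node (sum of currents leaving = 0; resistances in Ω):
  Node 1: (V_1 - 5)/1.6 + (V_1 - 0)/6800 + (V_1 - V_3)/9.1 = 0
  Node 3: (V_3 - V_1)/9.1 + (V_3 - 0)/5.1 = 0
Collecting terms (coefficients in siemens):
  0.735·V_1 - 0.1099·V_3 = 3.125
  0.306·V_3 - 0.1099·V_1 = 0
Determinant D = (0.735)(0.306) - (-0.1099)(-0.1099) = 0.2128
V_1 = [(3.125)(0.306) - (-0.1099)(0)]/D = 4.493 V
V_3 = [(0.735)(0) - (3.125)(-0.1099)]/D = 1.614 V
I_R3 = (V_1 - V_3)/R3 = (4.493 - 1.614)/9.1 = 0.3164 A
|I_R3| = 0.3164 A

Final answer: |I_R3| = 0.3164 A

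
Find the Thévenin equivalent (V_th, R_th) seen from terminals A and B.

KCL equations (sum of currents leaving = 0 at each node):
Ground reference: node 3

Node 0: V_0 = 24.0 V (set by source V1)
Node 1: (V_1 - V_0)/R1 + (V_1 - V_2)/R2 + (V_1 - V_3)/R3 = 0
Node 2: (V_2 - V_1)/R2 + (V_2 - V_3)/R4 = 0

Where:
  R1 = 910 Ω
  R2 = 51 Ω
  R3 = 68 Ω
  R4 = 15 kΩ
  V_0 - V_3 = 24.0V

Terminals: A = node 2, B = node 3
Step 1 — V_th is the open-circuit voltage V_A - V_B (nothing connected across the terminals).
Nodal analysis, taking node 3 as the 0 V reference.
Source V1 fixes V_0 = 24 V.
KCL at each unknown node (sum of currents leaving = 0; resistances in Ω):
  Node 1: (V_1 - 24)/910 + (V_1 - V_2)/51 + (V_1 - 0)/68 = 0
  Node 2: (V_2 - V_1)/51 + (V_2 - 0)/15000 = 0
Collecting terms (coefficients in siemens):
  0.03541·V_1 - 0.01961·V_2 = 0.02637
  0.01967·V_2 - 0.01961·V_1 = 0
Determinant D = (0.03541)(0.01967) - (-0.01961)(-0.01961) = 0.0003123
V_1 = [(0.02637)(0.01967) - (-0.01961)(0)]/D = 1.662 V
V_2 = [(0.03541)(0) - (0.02637)(-0.01961)]/D = 1.656 V
V_th = V_2 - V_3 = 1.656 - 0 = 1.656 V
Step 2 — R_th: zero the source — replace V1 by a short circuit (node 3 merges into node 0) — and find the resistance seen between A (node 2) and B (node 0).
Reduce the network between node 2 (A) and node 0 (B) by series/parallel combination:
  Rp1 = R1 ‖ R3 (parallel, both between nodes 0 and 1) = 1/(1/910 + 1/68) = 63.27 Ω
  Rs1 = R2 + Rp1 (series, joined only at node 1) = 51 + 63.27 = 114.3 Ω
  Rp2 = R4 ‖ Rs1 (parallel, both between nodes 0 and 2) = 1/(1/15000 + 1/114.3) = 113.4 Ω
R_th = 113.4 Ω

Final answer: V_th = 1.656 V, R_th = 113.4 Ω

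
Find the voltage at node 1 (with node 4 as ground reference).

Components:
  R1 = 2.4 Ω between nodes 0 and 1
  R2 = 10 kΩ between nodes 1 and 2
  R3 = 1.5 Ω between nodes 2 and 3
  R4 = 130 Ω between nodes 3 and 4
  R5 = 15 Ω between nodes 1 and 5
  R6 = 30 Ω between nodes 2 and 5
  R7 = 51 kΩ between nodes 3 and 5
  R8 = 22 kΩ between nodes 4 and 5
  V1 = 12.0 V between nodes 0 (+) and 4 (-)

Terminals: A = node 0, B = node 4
Nodal analysis, taking node 4 as the 0 V reference.
Source V1 fixes V_0 = 12 V.
KCL at each unknown node (sum of currents leaving = 0; resistances in Ω):
  Node 1: (V_1 - 12)/2.4 + (V_1 - V_2)/10000 + (V_1 - V_5)/15 = 0
  Node 2: (V_2 - V_1)/10000 + (V_2 - V_3)/1.5 + (V_2 - V_5)/30 = 0
  Node 3: (V_3 - V_2)/1.5 + (V_3 - 0)/130 + (V_3 - V_5)/51000 = 0
  Node 5: (V_5 - V_1)/15 + (V_5 - V_2)/30 + (V_5 - V_3)/51000 + (V_5 - 0)/22000 = 0
Collecting terms (coefficients in siemens):
  0.4834·V_1 - 0.0001·V_2 - 0.06667·V_5 = 5
  0.7001·V_2 - 0.0001·V_1 - 0.6667·V_3 - 0.03333·V_5 = 0
  0.6744·V_3 - 0.6667·V_2 - 0.00001961·V_5 = 0
  0.1001·V_5 - 0.06667·V_1 - 0.03333·V_2 - 0.00001961·V_3 = 0
Solving these 4 simultaneous equations (Gaussian elimination) gives:
  V_1 = 11.84 V, V_2 = 8.825 V, V_3 = 8.725 V, V_5 = 10.83 V
The requested potential is V_1 = 11.84 V.

Final answer: V_1 = 11.84 V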